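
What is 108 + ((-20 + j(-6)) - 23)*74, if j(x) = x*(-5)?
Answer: -854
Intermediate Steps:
j(x) = -5*x
108 + ((-20 + j(-6)) - 23)*74 = 108 + ((-20 - 5*(-6)) - 23)*74 = 108 + ((-20 + 30) - 23)*74 = 108 + (10 - 23)*74 = 108 - 13*74 = 108 - 962 = -854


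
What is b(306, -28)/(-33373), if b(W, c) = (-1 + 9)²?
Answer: -64/33373 ≈ -0.0019177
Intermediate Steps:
b(W, c) = 64 (b(W, c) = 8² = 64)
b(306, -28)/(-33373) = 64/(-33373) = 64*(-1/33373) = -64/33373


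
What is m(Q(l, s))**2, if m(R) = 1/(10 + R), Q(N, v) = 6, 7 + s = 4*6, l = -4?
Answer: 1/256 ≈ 0.0039063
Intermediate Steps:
s = 17 (s = -7 + 4*6 = -7 + 24 = 17)
m(Q(l, s))**2 = (1/(10 + 6))**2 = (1/16)**2 = 1/256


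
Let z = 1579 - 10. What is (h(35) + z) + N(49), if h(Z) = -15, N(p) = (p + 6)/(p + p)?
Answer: 152347/98 ≈ 1554.6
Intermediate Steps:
N(p) = (6 + p)/(2*p) (N(p) = (6 + p)/((2*p)) = (6 + p)*(1/(2*p)) = (6 + p)/(2*p))
z = 1569
(h(35) + z) + N(49) = (-15 + 1569) + (½)*(6 + 49)/49 = 1554 + (½)*(1/49)*55 = 1554 + 55/98 = 152347/98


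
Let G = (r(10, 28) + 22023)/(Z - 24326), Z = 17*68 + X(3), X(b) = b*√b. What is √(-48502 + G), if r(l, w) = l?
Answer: √(-1123813373 + 145506*√3)/√(23170 - 3*√3) ≈ 220.23*I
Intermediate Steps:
X(b) = b^(3/2)
Z = 1156 + 3*√3 (Z = 17*68 + 3^(3/2) = 1156 + 3*√3 ≈ 1161.2)
G = 22033/(-23170 + 3*√3) (G = (10 + 22023)/((1156 + 3*√3) - 24326) = 22033/(-23170 + 3*√3) ≈ -0.95114)
√(-48502 + G) = √(-48502 + (-46409510/48804443 - 6009*√3/48804443)) = √(-2367159503896/48804443 - 6009*√3/48804443)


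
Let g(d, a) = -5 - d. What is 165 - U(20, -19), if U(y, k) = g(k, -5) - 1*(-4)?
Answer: 147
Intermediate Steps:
U(y, k) = -1 - k (U(y, k) = (-5 - k) - 1*(-4) = (-5 - k) + 4 = -1 - k)
165 - U(20, -19) = 165 - (-1 - 1*(-19)) = 165 - (-1 + 19) = 165 - 1*18 = 165 - 18 = 147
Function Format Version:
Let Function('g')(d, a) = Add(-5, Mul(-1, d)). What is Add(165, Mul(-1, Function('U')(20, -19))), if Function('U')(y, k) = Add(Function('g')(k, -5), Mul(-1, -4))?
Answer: 147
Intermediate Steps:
Function('U')(y, k) = Add(-1, Mul(-1, k)) (Function('U')(y, k) = Add(Add(-5, Mul(-1, k)), Mul(-1, -4)) = Add(Add(-5, Mul(-1, k)), 4) = Add(-1, Mul(-1, k)))
Add(165, Mul(-1, Function('U')(20, -19))) = Add(165, Mul(-1, Add(-1, Mul(-1, -19)))) = Add(165, Mul(-1, Add(-1, 19))) = Add(165, Mul(-1, 18)) = Add(165, -18) = 147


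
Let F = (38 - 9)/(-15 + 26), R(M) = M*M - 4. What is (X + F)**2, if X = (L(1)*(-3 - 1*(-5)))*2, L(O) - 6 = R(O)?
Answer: 25921/121 ≈ 214.22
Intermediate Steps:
R(M) = -4 + M**2 (R(M) = M**2 - 4 = -4 + M**2)
L(O) = 2 + O**2 (L(O) = 6 + (-4 + O**2) = 2 + O**2)
X = 12 (X = ((2 + 1**2)*(-3 - 1*(-5)))*2 = ((2 + 1)*(-3 + 5))*2 = (3*2)*2 = 6*2 = 12)
F = 29/11 ≈ 2.6364
(X + F)**2 = (12 + 29/11)**2 = (161/11)**2 = 25921/121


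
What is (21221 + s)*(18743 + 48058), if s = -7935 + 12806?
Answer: 1742971692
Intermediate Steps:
s = 4871
(21221 + s)*(18743 + 48058) = (21221 + 4871)*(18743 + 48058) = 26092*66801 = 1742971692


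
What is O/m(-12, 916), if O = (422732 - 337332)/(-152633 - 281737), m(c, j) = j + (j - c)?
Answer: -2135/20024457 ≈ -0.00010662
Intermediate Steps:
m(c, j) = -c + 2*j
O = -8540/43437 (O = 85400/(-434370) = 85400*(-1/434370) = -8540/43437 ≈ -0.19661)
O/m(-12, 916) = -8540/(43437*(-1*(-12) + 2*916)) = -8540/(43437*(12 + 1832)) = -8540/43437/1844 = -8540/43437*1/1844 = -2135/20024457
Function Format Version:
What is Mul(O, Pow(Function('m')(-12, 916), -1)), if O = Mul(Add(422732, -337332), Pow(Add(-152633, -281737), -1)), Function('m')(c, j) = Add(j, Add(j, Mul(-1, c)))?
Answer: Rational(-2135, 20024457) ≈ -0.00010662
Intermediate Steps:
Function('m')(c, j) = Add(Mul(-1, c), Mul(2, j))
O = Rational(-8540, 43437) (O = Mul(85400, Pow(-434370, -1)) = Mul(85400, Rational(-1, 434370)) = Rational(-8540, 43437) ≈ -0.19661)
Mul(O, Pow(Function('m')(-12, 916), -1)) = Mul(Rational(-8540, 43437), Pow(Add(Mul(-1, -12), Mul(2, 916)), -1)) = Mul(Rational(-8540, 43437), Pow(Add(12, 1832), -1)) = Mul(Rational(-8540, 43437), Pow(1844, -1)) = Mul(Rational(-8540, 43437), Rational(1, 1844)) = Rational(-2135, 20024457)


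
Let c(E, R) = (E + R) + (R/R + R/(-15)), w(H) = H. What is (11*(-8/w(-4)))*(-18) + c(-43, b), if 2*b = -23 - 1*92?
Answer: -1475/3 ≈ -491.67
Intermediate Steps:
b = -115/2 (b = (-23 - 1*92)/2 = (-23 - 92)/2 = (½)*(-115) = -115/2 ≈ -57.500)
c(E, R) = 1 + E + 14*R/15 (c(E, R) = (E + R) + (1 + R*(-1/15)) = (E + R) + (1 - R/15) = 1 + E + 14*R/15)
(11*(-8/w(-4)))*(-18) + c(-43, b) = (11*(-8/(-4)))*(-18) + (1 - 43 + (14/15)*(-115/2)) = (11*(-8*(-¼)))*(-18) + (1 - 43 - 161/3) = (11*2)*(-18) - 287/3 = 22*(-18) - 287/3 = -396 - 287/3 = -1475/3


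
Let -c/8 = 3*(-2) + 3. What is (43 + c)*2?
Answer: 134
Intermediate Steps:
c = 24 (c = -8*(3*(-2) + 3) = -8*(-6 + 3) = -8*(-3) = 24)
(43 + c)*2 = (43 + 24)*2 = 67*2 = 134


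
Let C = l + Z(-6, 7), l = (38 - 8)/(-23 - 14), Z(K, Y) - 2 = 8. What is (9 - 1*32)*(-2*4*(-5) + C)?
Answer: -41860/37 ≈ -1131.4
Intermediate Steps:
Z(K, Y) = 10 (Z(K, Y) = 2 + 8 = 10)
l = -30/37 (l = 30/(-37) = 30*(-1/37) = -30/37 ≈ -0.81081)
C = 340/37 (C = -30/37 + 10 = 340/37 ≈ 9.1892)
(9 - 1*32)*(-2*4*(-5) + C) = (9 - 1*32)*(-2*4*(-5) + 340/37) = (9 - 32)*(-8*(-5) + 340/37) = -23*(40 + 340/37) = -23*1820/37 = -41860/37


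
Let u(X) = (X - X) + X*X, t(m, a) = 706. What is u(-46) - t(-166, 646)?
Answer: 1410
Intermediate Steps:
u(X) = X² (u(X) = 0 + X² = X²)
u(-46) - t(-166, 646) = (-46)² - 1*706 = 2116 - 706 = 1410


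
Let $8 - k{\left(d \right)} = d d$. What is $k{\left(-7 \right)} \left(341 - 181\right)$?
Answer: $-6560$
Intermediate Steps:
$k{\left(d \right)} = 8 - d^{2}$ ($k{\left(d \right)} = 8 - d d = 8 - d^{2}$)
$k{\left(-7 \right)} \left(341 - 181\right) = \left(8 - \left(-7\right)^{2}\right) \left(341 - 181\right) = \left(8 - 49\right) 160 = \left(-41\right) 160 = -6560$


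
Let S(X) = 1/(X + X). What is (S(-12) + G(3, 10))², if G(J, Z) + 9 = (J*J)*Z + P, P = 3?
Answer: 4060225/576 ≈ 7049.0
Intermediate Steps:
G(J, Z) = -6 + Z*J² (G(J, Z) = -9 + ((J*J)*Z + 3) = -9 + (J²*Z + 3) = -9 + (Z*J² + 3) = -9 + (3 + Z*J²) = -6 + Z*J²)
S(X) = 1/(2*X)
(S(-12) + G(3, 10))² = ((½)/(-12) + (-6 + 10*3²))² = ((½)*(-1/12) + (-6 + 10*9))² = (-1/24 + (-6 + 90))² = (-1/24 + 84)² = (2015/24)² = 4060225/576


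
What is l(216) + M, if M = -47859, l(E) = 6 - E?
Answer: -48069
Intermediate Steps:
l(216) + M = (6 - 1*216) - 47859 = (6 - 216) - 47859 = -210 - 47859 = -48069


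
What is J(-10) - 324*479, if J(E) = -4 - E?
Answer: -155190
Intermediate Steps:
J(-10) - 324*479 = (-4 - 1*(-10)) - 324*479 = (-4 + 10) - 155196 = 6 - 155196 = -155190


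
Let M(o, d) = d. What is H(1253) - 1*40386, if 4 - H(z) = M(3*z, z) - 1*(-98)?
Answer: -41733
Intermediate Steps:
H(z) = -94 - z (H(z) = 4 - (z - 1*(-98)) = 4 - (z + 98) = 4 - (98 + z) = 4 + (-98 - z) = -94 - z)
H(1253) - 1*40386 = (-94 - 1*1253) - 1*40386 = (-94 - 1253) - 40386 = -1347 - 40386 = -41733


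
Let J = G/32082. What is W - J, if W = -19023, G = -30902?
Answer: -305132492/16041 ≈ -19022.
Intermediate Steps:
J = -15451/16041 (J = -30902/32082 = -30902*1/32082 = -15451/16041 ≈ -0.96322)
W - J = -19023 - 1*(-15451/16041) = -19023 + 15451/16041 = -305132492/16041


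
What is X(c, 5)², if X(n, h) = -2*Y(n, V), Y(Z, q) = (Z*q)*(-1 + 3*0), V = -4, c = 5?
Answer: 1600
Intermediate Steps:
Y(Z, q) = -Z*q (Y(Z, q) = (Z*q)*(-1 + 0) = (Z*q)*(-1) = -Z*q)
X(n, h) = -8*n (X(n, h) = -(-2)*n*(-4) = -8*n)
X(c, 5)² = (-8*5)² = (-40)² = 1600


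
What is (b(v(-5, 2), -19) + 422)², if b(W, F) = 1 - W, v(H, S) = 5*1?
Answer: 174724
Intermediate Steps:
v(H, S) = 5
(b(v(-5, 2), -19) + 422)² = ((1 - 1*5) + 422)² = ((1 - 5) + 422)² = (-4 + 422)² = 418² = 174724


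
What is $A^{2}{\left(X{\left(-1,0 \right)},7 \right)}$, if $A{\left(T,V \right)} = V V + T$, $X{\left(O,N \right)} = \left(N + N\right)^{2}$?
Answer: $2401$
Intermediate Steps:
$X{\left(O,N \right)} = 4 N^{2}$ ($X{\left(O,N \right)} = \left(2 N\right)^{2} = 4 N^{2}$)
$A{\left(T,V \right)} = T + V^{2}$ ($A{\left(T,V \right)} = V^{2} + T = T + V^{2}$)
$A^{2}{\left(X{\left(-1,0 \right)},7 \right)} = \left(4 \cdot 0^{2} + 7^{2}\right)^{2} = \left(4 \cdot 0 + 49\right)^{2} = \left(0 + 49\right)^{2} = 49^{2} = 2401$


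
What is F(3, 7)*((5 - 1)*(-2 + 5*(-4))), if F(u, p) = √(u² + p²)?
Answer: -88*√58 ≈ -670.19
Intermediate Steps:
F(u, p) = √(p² + u²)
F(3, 7)*((5 - 1)*(-2 + 5*(-4))) = √(7² + 3²)*((5 - 1)*(-2 + 5*(-4))) = √(49 + 9)*(4*(-2 - 20)) = √58*(4*(-22)) = √58*(-88) = -88*√58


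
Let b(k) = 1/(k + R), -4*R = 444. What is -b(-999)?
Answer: 1/1110 ≈ 0.00090090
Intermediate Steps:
R = -111 (R = -¼*444 = -111)
b(k) = 1/(-111 + k) (b(k) = 1/(k - 111) = 1/(-111 + k))
-b(-999) = -1/(-111 - 999) = -1/(-1110) = -1*(-1/1110) = 1/1110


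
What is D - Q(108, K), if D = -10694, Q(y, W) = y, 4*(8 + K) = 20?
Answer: -10802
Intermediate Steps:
K = -3 (K = -8 + (¼)*20 = -8 + 5 = -3)
D - Q(108, K) = -10694 - 1*108 = -10694 - 108 = -10802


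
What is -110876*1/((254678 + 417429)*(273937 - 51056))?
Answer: -110876/149799880267 ≈ -7.4016e-7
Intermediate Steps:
-110876*1/((254678 + 417429)*(273937 - 51056)) = -110876/(672107*222881) = -110876/149799880267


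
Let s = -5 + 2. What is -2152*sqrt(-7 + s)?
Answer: -2152*I*sqrt(10) ≈ -6805.2*I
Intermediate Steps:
s = -3
-2152*sqrt(-7 + s) = -2152*sqrt(-7 - 3) = -2152*I*sqrt(10)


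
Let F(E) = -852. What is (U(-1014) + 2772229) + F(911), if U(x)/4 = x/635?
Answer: 1759820339/635 ≈ 2.7714e+6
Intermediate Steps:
U(x) = 4*x/635 (U(x) = 4*(x/635) = 4*x/635)
(U(-1014) + 2772229) + F(911) = ((4/635)*(-1014) + 2772229) - 852 = (-4056/635 + 2772229) - 852 = 1760361359/635 - 852 = 1759820339/635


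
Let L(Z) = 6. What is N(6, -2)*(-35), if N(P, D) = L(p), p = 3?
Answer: -210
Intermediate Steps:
N(P, D) = 6
N(6, -2)*(-35) = 6*(-35) = -210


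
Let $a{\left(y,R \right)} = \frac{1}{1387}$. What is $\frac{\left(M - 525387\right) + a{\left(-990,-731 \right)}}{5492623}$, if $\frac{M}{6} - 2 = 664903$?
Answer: $\frac{4804627642}{7618268101} \approx 0.63067$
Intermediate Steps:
$M = 3989430$ ($M = 12 + 6 \cdot 664903 = 12 + 3989418 = 3989430$)
$a{\left(y,R \right)} = \frac{1}{1387}$
$\frac{\left(M - 525387\right) + a{\left(-990,-731 \right)}}{5492623} = \frac{\left(3989430 - 525387\right) + \frac{1}{1387}}{5492623} = \left(\left(3989430 - 525387\right) + \frac{1}{1387}\right) \frac{1}{5492623} = \left(3464043 + \frac{1}{1387}\right) \frac{1}{5492623} = \frac{4804627642}{1387} \cdot \frac{1}{5492623} = \frac{4804627642}{7618268101}$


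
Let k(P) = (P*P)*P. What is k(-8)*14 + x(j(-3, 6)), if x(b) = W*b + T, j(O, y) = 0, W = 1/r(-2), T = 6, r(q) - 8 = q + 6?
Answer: -7162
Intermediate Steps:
r(q) = 14 + q (r(q) = 8 + (q + 6) = 8 + (6 + q) = 14 + q)
W = 1/12 (W = 1/(14 - 2) = 1/12 ≈ 0.083333)
x(b) = 6 + b/12 (x(b) = b/12 + 6 = 6 + b/12)
k(P) = P³ (k(P) = P²*P = P³)
k(-8)*14 + x(j(-3, 6)) = (-8)³*14 + (6 + (1/12)*0) = -512*14 + (6 + 0) = -7168 + 6 = -7162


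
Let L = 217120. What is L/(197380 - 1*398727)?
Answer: -217120/201347 ≈ -1.0783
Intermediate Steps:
L/(197380 - 1*398727) = 217120/(197380 - 1*398727) = 217120/(197380 - 398727) = 217120/(-201347) = 217120*(-1/201347) = -217120/201347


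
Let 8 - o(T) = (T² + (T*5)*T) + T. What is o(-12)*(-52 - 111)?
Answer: 137572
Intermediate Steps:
o(T) = 8 - T - 6*T² (o(T) = 8 - ((T² + (T*5)*T) + T) = 8 - ((T² + (5*T)*T) + T) = 8 - ((T² + 5*T²) + T) = 8 - (6*T² + T) = 8 - (T + 6*T²) = 8 + (-T - 6*T²) = 8 - T - 6*T²)
o(-12)*(-52 - 111) = (8 - 1*(-12) - 6*(-12)²)*(-52 - 111) = (8 + 12 - 6*144)*(-163) = (8 + 12 - 864)*(-163) = -844*(-163) = 137572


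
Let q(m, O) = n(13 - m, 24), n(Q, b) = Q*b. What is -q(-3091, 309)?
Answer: -74496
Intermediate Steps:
q(m, O) = 312 - 24*m (q(m, O) = (13 - m)*24 = 312 - 24*m)
-q(-3091, 309) = -(312 - 24*(-3091)) = -(312 + 74184) = -1*74496 = -74496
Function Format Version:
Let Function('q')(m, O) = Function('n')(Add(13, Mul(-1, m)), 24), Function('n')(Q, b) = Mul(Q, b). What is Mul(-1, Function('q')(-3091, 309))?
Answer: -74496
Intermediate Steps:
Function('q')(m, O) = Add(312, Mul(-24, m)) (Function('q')(m, O) = Mul(Add(13, Mul(-1, m)), 24) = Add(312, Mul(-24, m)))
Mul(-1, Function('q')(-3091, 309)) = Mul(-1, Add(312, Mul(-24, -3091))) = Mul(-1, Add(312, 74184)) = Mul(-1, 74496) = -74496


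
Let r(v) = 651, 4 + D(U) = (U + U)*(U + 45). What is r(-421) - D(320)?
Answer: -232945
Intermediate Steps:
D(U) = -4 + 2*U*(45 + U) (D(U) = -4 + (U + U)*(U + 45) = -4 + (2*U)*(45 + U) = -4 + 2*U*(45 + U))
r(-421) - D(320) = 651 - (-4 + 2*320² + 90*320) = 651 - (-4 + 2*102400 + 28800) = 651 - (-4 + 204800 + 28800) = 651 - 1*233596 = 651 - 233596 = -232945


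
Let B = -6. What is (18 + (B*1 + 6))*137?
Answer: 2466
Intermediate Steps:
(18 + (B*1 + 6))*137 = (18 + (-6*1 + 6))*137 = (18 + (-6 + 6))*137 = (18 + 0)*137 = 18*137 = 2466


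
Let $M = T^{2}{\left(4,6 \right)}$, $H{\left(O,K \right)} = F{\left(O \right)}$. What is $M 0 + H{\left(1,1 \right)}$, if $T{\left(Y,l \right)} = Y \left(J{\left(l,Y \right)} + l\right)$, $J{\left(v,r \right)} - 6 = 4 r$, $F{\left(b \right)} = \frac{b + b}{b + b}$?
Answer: $1$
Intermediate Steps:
$F{\left(b \right)} = 1$ ($F{\left(b \right)} = \frac{2 b}{2 b} = 2 b \frac{1}{2 b} = 1$)
$J{\left(v,r \right)} = 6 + 4 r$
$H{\left(O,K \right)} = 1$
$T{\left(Y,l \right)} = Y \left(6 + l + 4 Y\right)$ ($T{\left(Y,l \right)} = Y \left(\left(6 + 4 Y\right) + l\right) = Y \left(6 + l + 4 Y\right)$)
$M = 12544$ ($M = \left(4 \left(6 + 6 + 4 \cdot 4\right)\right)^{2} = \left(4 \left(6 + 6 + 16\right)\right)^{2} = \left(4 \cdot 28\right)^{2} = 112^{2} = 12544$)
$M 0 + H{\left(1,1 \right)} = 12544 \cdot 0 + 1 = 0 + 1 = 1$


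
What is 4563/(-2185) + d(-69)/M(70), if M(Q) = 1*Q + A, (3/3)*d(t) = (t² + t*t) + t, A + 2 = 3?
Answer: 20330832/155135 ≈ 131.05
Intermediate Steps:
A = 1 (A = -2 + 3 = 1)
d(t) = t + 2*t² (d(t) = (t² + t*t) + t = (t² + t²) + t = 2*t² + t = t + 2*t²)
M(Q) = 1 + Q (M(Q) = 1*Q + 1 = Q + 1 = 1 + Q)
4563/(-2185) + d(-69)/M(70) = 4563/(-2185) + (-69*(1 + 2*(-69)))/(1 + 70) = 4563*(-1/2185) - 69*(1 - 138)/71 = -4563/2185 - 69*(-137)*(1/71) = -4563/2185 + 9453*(1/71) = -4563/2185 + 9453/71 = 20330832/155135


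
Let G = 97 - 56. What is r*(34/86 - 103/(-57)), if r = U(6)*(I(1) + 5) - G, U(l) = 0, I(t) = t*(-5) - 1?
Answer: -221318/2451 ≈ -90.297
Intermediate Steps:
I(t) = -1 - 5*t (I(t) = -5*t - 1 = -1 - 5*t)
G = 41
r = -41 (r = 0*((-1 - 5*1) + 5) - 1*41 = 0*((-1 - 5) + 5) - 41 = 0*(-6 + 5) - 41 = 0*(-1) - 41 = 0 - 41 = -41)
r*(34/86 - 103/(-57)) = -41*(34/86 - 103/(-57)) = -41*(34*(1/86) - 103*(-1/57)) = -41*(17/43 + 103/57) = -41*5398/2451 = -221318/2451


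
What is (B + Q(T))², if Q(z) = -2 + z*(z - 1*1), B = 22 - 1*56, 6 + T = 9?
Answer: 900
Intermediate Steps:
T = 3 (T = -6 + 9 = 3)
B = -34 (B = 22 - 56 = -34)
Q(z) = -2 + z*(-1 + z) (Q(z) = -2 + z*(z - 1) = -2 + z*(-1 + z))
(B + Q(T))² = (-34 + (-2 + 3² - 1*3))² = (-34 + (-2 + 9 - 3))² = (-34 + 4)² = (-30)² = 900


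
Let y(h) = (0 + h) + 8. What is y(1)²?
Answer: 81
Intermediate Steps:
y(h) = 8 + h (y(h) = h + 8 = 8 + h)
y(1)² = (8 + 1)² = 9² = 81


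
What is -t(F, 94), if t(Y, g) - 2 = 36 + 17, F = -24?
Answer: -55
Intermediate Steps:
t(Y, g) = 55 (t(Y, g) = 2 + (36 + 17) = 2 + 53 = 55)
-t(F, 94) = -1*55 = -55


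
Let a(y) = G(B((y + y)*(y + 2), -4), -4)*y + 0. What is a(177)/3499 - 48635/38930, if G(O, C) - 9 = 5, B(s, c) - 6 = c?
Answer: -14741065/27243214 ≈ -0.54109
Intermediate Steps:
B(s, c) = 6 + c
G(O, C) = 14 (G(O, C) = 9 + 5 = 14)
a(y) = 14*y (a(y) = 14*y + 0 = 14*y)
a(177)/3499 - 48635/38930 = (14*177)/3499 - 48635/38930 = 2478*(1/3499) - 48635*1/38930 = 2478/3499 - 9727/7786 = -14741065/27243214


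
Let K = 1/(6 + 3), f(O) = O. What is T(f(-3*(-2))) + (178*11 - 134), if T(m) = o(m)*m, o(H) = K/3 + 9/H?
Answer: 16499/9 ≈ 1833.2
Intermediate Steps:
K = ⅑ (K = 1/9 = ⅑ ≈ 0.11111)
o(H) = 1/27 + 9/H (o(H) = (⅑)/3 + 9/H = (⅑)*(⅓) + 9/H = 1/27 + 9/H)
T(m) = 9 + m/27 (T(m) = ((243 + m)/(27*m))*m = 9 + m/27)
T(f(-3*(-2))) + (178*11 - 134) = (9 + (-3*(-2))/27) + (178*11 - 134) = (9 + (1/27)*6) + (1958 - 134) = (9 + 2/9) + 1824 = 83/9 + 1824 = 16499/9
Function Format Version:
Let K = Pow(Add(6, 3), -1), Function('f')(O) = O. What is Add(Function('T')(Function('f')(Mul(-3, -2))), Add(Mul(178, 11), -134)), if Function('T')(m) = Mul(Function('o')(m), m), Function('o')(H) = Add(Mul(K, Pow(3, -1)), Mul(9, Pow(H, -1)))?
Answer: Rational(16499, 9) ≈ 1833.2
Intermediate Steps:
K = Rational(1, 9) (K = Pow(9, -1) = Rational(1, 9) ≈ 0.11111)
Function('o')(H) = Add(Rational(1, 27), Mul(9, Pow(H, -1))) (Function('o')(H) = Add(Mul(Rational(1, 9), Pow(3, -1)), Mul(9, Pow(H, -1))) = Add(Mul(Rational(1, 9), Rational(1, 3)), Mul(9, Pow(H, -1))) = Add(Rational(1, 27), Mul(9, Pow(H, -1))))
Function('T')(m) = Add(9, Mul(Rational(1, 27), m)) (Function('T')(m) = Mul(Mul(Rational(1, 27), Pow(m, -1), Add(243, m)), m) = Add(9, Mul(Rational(1, 27), m)))
Add(Function('T')(Function('f')(Mul(-3, -2))), Add(Mul(178, 11), -134)) = Add(Add(9, Mul(Rational(1, 27), Mul(-3, -2))), Add(Mul(178, 11), -134)) = Add(Add(9, Mul(Rational(1, 27), 6)), Add(1958, -134)) = Add(Add(9, Rational(2, 9)), 1824) = Add(Rational(83, 9), 1824) = Rational(16499, 9)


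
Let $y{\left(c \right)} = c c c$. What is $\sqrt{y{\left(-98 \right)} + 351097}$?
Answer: $i \sqrt{590095} \approx 768.18 i$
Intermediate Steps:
$y{\left(c \right)} = c^{3}$ ($y{\left(c \right)} = c^{2} c = c^{3}$)
$\sqrt{y{\left(-98 \right)} + 351097} = \sqrt{\left(-98\right)^{3} + 351097} = \sqrt{-941192 + 351097} = \sqrt{-590095} = i \sqrt{590095}$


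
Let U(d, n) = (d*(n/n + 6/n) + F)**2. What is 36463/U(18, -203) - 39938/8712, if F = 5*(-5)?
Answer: 53707914563/84162276 ≈ 638.15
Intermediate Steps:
F = -25
U(d, n) = (-25 + d*(1 + 6/n))**2 (U(d, n) = (d*(n/n + 6/n) - 25)**2 = (d*(1 + 6/n) - 25)**2 = (-25 + d*(1 + 6/n))**2)
36463/U(18, -203) - 39938/8712 = 36463/(((-25*(-203) + 6*18 + 18*(-203))**2/(-203)**2)) - 39938/8712 = 36463/(((5075 + 108 - 3654)**2/41209)) - 39938*1/8712 = 36463/(((1/41209)*1529**2)) - 19969/4356 = 36463/(((1/41209)*2337841)) - 19969/4356 = 36463/(2337841/41209) - 19969/4356 = 36463*(41209/2337841) - 19969/4356 = 1502603767/2337841 - 19969/4356 = 53707914563/84162276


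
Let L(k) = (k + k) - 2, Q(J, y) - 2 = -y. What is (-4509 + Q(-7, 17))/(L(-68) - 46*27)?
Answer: 377/115 ≈ 3.2783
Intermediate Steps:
Q(J, y) = 2 - y
L(k) = -2 + 2*k (L(k) = 2*k - 2 = -2 + 2*k)
(-4509 + Q(-7, 17))/(L(-68) - 46*27) = (-4509 + (2 - 1*17))/((-2 + 2*(-68)) - 46*27) = (-4509 + (2 - 17))/((-2 - 136) - 1242) = (-4509 - 15)/(-138 - 1242) = -4524/(-1380) = -4524*(-1/1380) = 377/115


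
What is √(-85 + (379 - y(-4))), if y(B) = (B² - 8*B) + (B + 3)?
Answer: √247 ≈ 15.716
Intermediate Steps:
y(B) = 3 + B² - 7*B (y(B) = (B² - 8*B) + (3 + B) = 3 + B² - 7*B)
√(-85 + (379 - y(-4))) = √(-85 + (379 - (3 + (-4)² - 7*(-4)))) = √(-85 + (379 - (3 + 16 + 28))) = √(-85 + (379 - 1*47)) = √(-85 + (379 - 47)) = √(-85 + 332) = √247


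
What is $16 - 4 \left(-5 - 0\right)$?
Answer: $36$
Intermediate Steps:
$16 - 4 \left(-5 - 0\right) = 16 - 4 \left(-5 + 0\right) = 16 - -20 = 16 + 20 = 36$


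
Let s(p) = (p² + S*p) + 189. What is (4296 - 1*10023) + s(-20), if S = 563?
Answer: -16398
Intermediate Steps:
s(p) = 189 + p² + 563*p (s(p) = (p² + 563*p) + 189 = 189 + p² + 563*p)
(4296 - 1*10023) + s(-20) = (4296 - 1*10023) + (189 + (-20)² + 563*(-20)) = (4296 - 10023) + (189 + 400 - 11260) = -5727 - 10671 = -16398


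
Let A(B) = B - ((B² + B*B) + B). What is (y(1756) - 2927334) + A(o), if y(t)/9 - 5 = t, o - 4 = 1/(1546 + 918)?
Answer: -8838340777729/3035648 ≈ -2.9115e+6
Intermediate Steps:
o = 9857/2464 (o = 4 + 1/(1546 + 918) = 4 + 1/2464 = 9857/2464 ≈ 4.0004)
y(t) = 45 + 9*t
A(B) = -2*B² (A(B) = B - ((B² + B²) + B) = B - (2*B² + B) = B - (B + 2*B²) = B + (-B - 2*B²) = -2*B²)
(y(1756) - 2927334) + A(o) = ((45 + 9*1756) - 2927334) - 2*(9857/2464)² = ((45 + 15804) - 2927334) - 2*97160449/6071296 = (15849 - 2927334) - 97160449/3035648 = -2911485 - 97160449/3035648 = -8838340777729/3035648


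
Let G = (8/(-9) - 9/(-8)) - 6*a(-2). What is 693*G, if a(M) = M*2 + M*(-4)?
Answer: -131747/8 ≈ -16468.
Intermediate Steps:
a(M) = -2*M (a(M) = 2*M - 4*M = -2*M)
G = -1711/72 (G = (8/(-9) - 9/(-8)) - (-12)*(-2) = (8*(-⅑) - 9*(-⅛)) - 6*4 = (-8/9 + 9/8) - 24 = 17/72 - 24 = -1711/72 ≈ -23.764)
693*G = 693*(-1711/72) = -131747/8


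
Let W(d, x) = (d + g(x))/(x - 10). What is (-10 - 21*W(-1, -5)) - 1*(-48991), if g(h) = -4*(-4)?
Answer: 49002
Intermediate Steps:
g(h) = 16
W(d, x) = (16 + d)/(-10 + x) (W(d, x) = (d + 16)/(x - 10) = (16 + d)/(-10 + x))
(-10 - 21*W(-1, -5)) - 1*(-48991) = (-10 - 21*(16 - 1)/(-10 - 5)) - 1*(-48991) = (-10 - 21*15/(-15)) + 48991 = (-10 - (-7)*15/5) + 48991 = (-10 - 21*(-1)) + 48991 = (-10 + 21) + 48991 = 11 + 48991 = 49002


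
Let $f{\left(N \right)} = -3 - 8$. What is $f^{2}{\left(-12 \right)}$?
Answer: $121$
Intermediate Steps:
$f{\left(N \right)} = -11$ ($f{\left(N \right)} = -3 - 8 = -11$)
$f^{2}{\left(-12 \right)} = \left(-11\right)^{2} = 121$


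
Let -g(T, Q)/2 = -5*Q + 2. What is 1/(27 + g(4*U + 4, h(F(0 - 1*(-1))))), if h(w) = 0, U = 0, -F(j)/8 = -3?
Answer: 1/23 ≈ 0.043478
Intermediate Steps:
F(j) = 24 (F(j) = -8*(-3) = 24)
g(T, Q) = -4 + 10*Q (g(T, Q) = -2*(-5*Q + 2) = -2*(2 - 5*Q) = -4 + 10*Q)
1/(27 + g(4*U + 4, h(F(0 - 1*(-1))))) = 1/(27 + (-4 + 10*0)) = 1/(27 + (-4 + 0)) = 1/(27 - 4) = 1/23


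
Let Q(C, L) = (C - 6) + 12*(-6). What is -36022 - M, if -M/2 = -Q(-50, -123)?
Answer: -35766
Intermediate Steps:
Q(C, L) = -78 + C (Q(C, L) = (-6 + C) - 72 = -78 + C)
M = -256 (M = -(-2)*(-78 - 50) = -(-2)*(-128) = -2*128 = -256)
-36022 - M = -36022 - 1*(-256) = -36022 + 256 = -35766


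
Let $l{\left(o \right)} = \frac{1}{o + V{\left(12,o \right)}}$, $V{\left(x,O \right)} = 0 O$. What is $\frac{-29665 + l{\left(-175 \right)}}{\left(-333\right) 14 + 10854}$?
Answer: $- \frac{324461}{67725} \approx -4.7909$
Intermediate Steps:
$V{\left(x,O \right)} = 0$
$l{\left(o \right)} = \frac{1}{o}$ ($l{\left(o \right)} = \frac{1}{o + 0} = \frac{1}{o}$)
$\frac{-29665 + l{\left(-175 \right)}}{\left(-333\right) 14 + 10854} = \frac{-29665 + \frac{1}{-175}}{\left(-333\right) 14 + 10854} = \frac{-29665 - \frac{1}{175}}{-4662 + 10854} = - \frac{5191376}{175 \cdot 6192} = \left(- \frac{5191376}{175}\right) \frac{1}{6192} = - \frac{324461}{67725}$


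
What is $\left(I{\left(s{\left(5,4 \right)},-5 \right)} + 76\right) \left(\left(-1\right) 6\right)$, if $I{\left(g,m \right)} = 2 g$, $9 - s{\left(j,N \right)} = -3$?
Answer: $-600$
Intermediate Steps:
$s{\left(j,N \right)} = 12$ ($s{\left(j,N \right)} = 9 - -3 = 9 + 3 = 12$)
$\left(I{\left(s{\left(5,4 \right)},-5 \right)} + 76\right) \left(\left(-1\right) 6\right) = \left(2 \cdot 12 + 76\right) \left(\left(-1\right) 6\right) = \left(24 + 76\right) \left(-6\right) = 100 \left(-6\right) = -600$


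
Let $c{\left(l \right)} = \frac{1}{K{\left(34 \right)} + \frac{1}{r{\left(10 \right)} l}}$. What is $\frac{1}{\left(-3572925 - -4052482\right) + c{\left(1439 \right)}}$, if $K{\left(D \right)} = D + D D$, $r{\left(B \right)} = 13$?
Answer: $\frac{22261331}{10675577129074} \approx 2.0853 \cdot 10^{-6}$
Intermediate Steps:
$K{\left(D \right)} = D + D^{2}$
$c{\left(l \right)} = \frac{1}{1190 + \frac{1}{13 l}}$ ($c{\left(l \right)} = \frac{1}{34 \left(1 + 34\right) + \frac{1}{13 l}} = \frac{1}{34 \cdot 35 + \frac{1}{13 l}} = \frac{1}{1190 + \frac{1}{13 l}}$)
$\frac{1}{\left(-3572925 - -4052482\right) + c{\left(1439 \right)}} = \frac{1}{\left(-3572925 - -4052482\right) + 13 \cdot 1439 \frac{1}{1 + 15470 \cdot 1439}} = \frac{1}{\left(-3572925 + 4052482\right) + 13 \cdot 1439 \frac{1}{1 + 22261330}} = \frac{1}{479557 + 13 \cdot 1439 \cdot \frac{1}{22261331}} = \frac{1}{479557 + \frac{18707}{22261331}} = \frac{1}{\frac{10675577129074}{22261331}} = \frac{22261331}{10675577129074}$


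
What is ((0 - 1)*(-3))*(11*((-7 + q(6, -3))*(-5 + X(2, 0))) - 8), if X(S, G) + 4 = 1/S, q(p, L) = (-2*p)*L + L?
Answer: -7317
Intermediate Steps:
q(p, L) = L - 2*L*p (q(p, L) = -2*L*p + L = L - 2*L*p)
X(S, G) = -4 + 1/S
((0 - 1)*(-3))*(11*((-7 + q(6, -3))*(-5 + X(2, 0))) - 8) = ((0 - 1)*(-3))*(11*((-7 - 3*(1 - 2*6))*(-5 + (-4 + 1/2))) - 8) = (-1*(-3))*(11*((-7 - 3*(1 - 12))*(-5 + (-4 + ½))) - 8) = 3*(11*((-7 - 3*(-11))*(-5 - 7/2)) - 8) = 3*(11*((-7 + 33)*(-17/2)) - 8) = 3*(11*(26*(-17/2)) - 8) = 3*(11*(-221) - 8) = 3*(-2431 - 8) = 3*(-2439) = -7317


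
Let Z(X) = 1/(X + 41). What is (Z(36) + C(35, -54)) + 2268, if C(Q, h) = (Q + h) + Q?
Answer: 175869/77 ≈ 2284.0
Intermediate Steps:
C(Q, h) = h + 2*Q
Z(X) = 1/(41 + X)
(Z(36) + C(35, -54)) + 2268 = (1/(41 + 36) + (-54 + 2*35)) + 2268 = (1/77 + (-54 + 70)) + 2268 = (1/77 + 16) + 2268 = 1233/77 + 2268 = 175869/77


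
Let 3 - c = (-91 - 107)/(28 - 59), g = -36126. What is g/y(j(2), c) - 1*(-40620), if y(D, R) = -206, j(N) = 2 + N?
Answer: 4201923/103 ≈ 40795.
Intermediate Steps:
c = -105/31 (c = 3 - (-91 - 107)/(28 - 59) = 3 - (-198)/(-31) = 3 - (-198)*(-1)/31 = 3 - 1*198/31 = 3 - 198/31 = -105/31 ≈ -3.3871)
g/y(j(2), c) - 1*(-40620) = -36126/(-206) - 1*(-40620) = -36126*(-1/206) + 40620 = 18063/103 + 40620 = 4201923/103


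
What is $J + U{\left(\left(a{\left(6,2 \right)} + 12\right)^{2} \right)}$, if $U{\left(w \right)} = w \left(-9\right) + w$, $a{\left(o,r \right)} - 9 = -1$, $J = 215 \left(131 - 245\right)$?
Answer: $-27710$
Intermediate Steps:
$J = -24510$ ($J = 215 \left(-114\right) = -24510$)
$a{\left(o,r \right)} = 8$ ($a{\left(o,r \right)} = 9 - 1 = 8$)
$U{\left(w \right)} = - 8 w$ ($U{\left(w \right)} = - 9 w + w = - 8 w$)
$J + U{\left(\left(a{\left(6,2 \right)} + 12\right)^{2} \right)} = -24510 - 8 \left(8 + 12\right)^{2} = -24510 - 8 \cdot 20^{2} = -24510 - 3200 = -27710$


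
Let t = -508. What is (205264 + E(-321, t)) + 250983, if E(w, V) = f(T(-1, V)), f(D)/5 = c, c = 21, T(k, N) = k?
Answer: 456352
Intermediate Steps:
f(D) = 105 (f(D) = 5*21 = 105)
E(w, V) = 105
(205264 + E(-321, t)) + 250983 = (205264 + 105) + 250983 = 205369 + 250983 = 456352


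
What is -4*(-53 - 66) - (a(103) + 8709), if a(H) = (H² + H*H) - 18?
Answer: -29433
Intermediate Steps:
a(H) = -18 + 2*H² (a(H) = (H² + H²) - 18 = 2*H² - 18 = -18 + 2*H²)
-4*(-53 - 66) - (a(103) + 8709) = -4*(-53 - 66) - ((-18 + 2*103²) + 8709) = -4*(-119) - ((-18 + 2*10609) + 8709) = 476 - ((-18 + 21218) + 8709) = 476 - (21200 + 8709) = 476 - 1*29909 = 476 - 29909 = -29433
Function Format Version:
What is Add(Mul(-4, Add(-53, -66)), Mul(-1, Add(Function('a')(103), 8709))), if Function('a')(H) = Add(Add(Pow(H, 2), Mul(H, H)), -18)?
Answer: -29433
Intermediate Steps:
Function('a')(H) = Add(-18, Mul(2, Pow(H, 2))) (Function('a')(H) = Add(Add(Pow(H, 2), Pow(H, 2)), -18) = Add(Mul(2, Pow(H, 2)), -18) = Add(-18, Mul(2, Pow(H, 2))))
Add(Mul(-4, Add(-53, -66)), Mul(-1, Add(Function('a')(103), 8709))) = Add(Mul(-4, Add(-53, -66)), Mul(-1, Add(Add(-18, Mul(2, Pow(103, 2))), 8709))) = Add(Mul(-4, -119), Mul(-1, Add(Add(-18, Mul(2, 10609)), 8709))) = Add(476, Mul(-1, Add(Add(-18, 21218), 8709))) = Add(476, Mul(-1, Add(21200, 8709))) = Add(476, Mul(-1, 29909)) = Add(476, -29909) = -29433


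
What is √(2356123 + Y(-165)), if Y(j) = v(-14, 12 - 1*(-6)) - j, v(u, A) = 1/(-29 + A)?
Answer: √285110837/11 ≈ 1535.0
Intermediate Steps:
Y(j) = -1/11 - j (Y(j) = 1/(-29 + (12 - 1*(-6))) - j = 1/(-29 + (12 + 6)) - j = 1/(-29 + 18) - j = 1/(-11) - j = -1/11 - j)
√(2356123 + Y(-165)) = √(2356123 + (-1/11 - 1*(-165))) = √(2356123 + (-1/11 + 165)) = √(2356123 + 1814/11) = √(25919167/11) = √285110837/11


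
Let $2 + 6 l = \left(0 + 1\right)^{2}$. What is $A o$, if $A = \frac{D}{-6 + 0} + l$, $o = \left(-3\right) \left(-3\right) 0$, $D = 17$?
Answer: $0$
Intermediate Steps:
$l = - \frac{1}{6}$ ($l = - \frac{1}{3} + \frac{\left(0 + 1\right)^{2}}{6} = - \frac{1}{3} + \frac{1^{2}}{6} = - \frac{1}{3} + \frac{1}{6} \cdot 1 = - \frac{1}{3} + \frac{1}{6} = - \frac{1}{6} \approx -0.16667$)
$o = 0$ ($o = 9 \cdot 0 = 0$)
$A = -3$ ($A = \frac{17}{-6 + 0} - \frac{1}{6} = \frac{17}{-6} - \frac{1}{6} = 17 \left(- \frac{1}{6}\right) - \frac{1}{6} = - \frac{17}{6} - \frac{1}{6} = -3$)
$A o = \left(-3\right) 0 = 0$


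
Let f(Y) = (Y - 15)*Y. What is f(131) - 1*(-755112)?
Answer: 770308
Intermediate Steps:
f(Y) = Y*(-15 + Y) (f(Y) = (-15 + Y)*Y = Y*(-15 + Y))
f(131) - 1*(-755112) = 131*(-15 + 131) - 1*(-755112) = 131*116 + 755112 = 15196 + 755112 = 770308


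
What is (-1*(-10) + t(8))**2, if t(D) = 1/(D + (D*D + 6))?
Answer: 609961/6084 ≈ 100.26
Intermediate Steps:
t(D) = 1/(6 + D + D**2) (t(D) = 1/(D + (D**2 + 6)) = 1/(D + (6 + D**2)) = 1/(6 + D + D**2))
(-1*(-10) + t(8))**2 = (-1*(-10) + 1/(6 + 8 + 8**2))**2 = (10 + 1/(6 + 8 + 64))**2 = (10 + 1/78)**2 = (781/78)**2 = 609961/6084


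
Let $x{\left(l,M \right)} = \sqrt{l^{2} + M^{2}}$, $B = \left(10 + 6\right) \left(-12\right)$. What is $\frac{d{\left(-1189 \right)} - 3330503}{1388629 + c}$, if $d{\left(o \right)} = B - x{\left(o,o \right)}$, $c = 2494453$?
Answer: $- \frac{3330695}{3883082} - \frac{1189 \sqrt{2}}{3883082} \approx -0.85818$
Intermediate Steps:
$B = -192$ ($B = 16 \left(-12\right) = -192$)
$x{\left(l,M \right)} = \sqrt{M^{2} + l^{2}}$
$d{\left(o \right)} = -192 - \sqrt{2} \sqrt{o^{2}}$ ($d{\left(o \right)} = -192 - \sqrt{o^{2} + o^{2}} = -192 - \sqrt{2 o^{2}} = -192 - \sqrt{2} \sqrt{o^{2}}$)
$\frac{d{\left(-1189 \right)} - 3330503}{1388629 + c} = \frac{\left(-192 - \sqrt{2} \sqrt{\left(-1189\right)^{2}}\right) - 3330503}{1388629 + 2494453} = \frac{\left(-192 - \sqrt{2} \sqrt{1413721}\right) - 3330503}{3883082} = \left(\left(-192 - \sqrt{2} \cdot 1189\right) - 3330503\right) \frac{1}{3883082} = \left(\left(-192 - 1189 \sqrt{2}\right) - 3330503\right) \frac{1}{3883082} = \left(-3330695 - 1189 \sqrt{2}\right) \frac{1}{3883082} = - \frac{3330695}{3883082} - \frac{1189 \sqrt{2}}{3883082}$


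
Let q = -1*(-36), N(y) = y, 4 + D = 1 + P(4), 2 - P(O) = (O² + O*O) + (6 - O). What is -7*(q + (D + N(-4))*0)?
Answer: -252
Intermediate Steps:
P(O) = -4 + O - 2*O² (P(O) = 2 - ((O² + O*O) + (6 - O)) = 2 - ((O² + O²) + (6 - O)) = 2 - (2*O² + (6 - O)) = 2 - (6 - O + 2*O²) = 2 + (-6 + O - 2*O²) = -4 + O - 2*O²)
D = -35 (D = -4 + (1 + (-4 + 4 - 2*4²)) = -4 + (1 + (-4 + 4 - 2*16)) = -4 + (1 + (-4 + 4 - 32)) = -4 + (1 - 32) = -4 - 31 = -35)
q = 36
-7*(q + (D + N(-4))*0) = -7*(36 + (-35 - 4)*0) = -7*(36 - 39*0) = -7*(36 + 0) = -7*36 = -252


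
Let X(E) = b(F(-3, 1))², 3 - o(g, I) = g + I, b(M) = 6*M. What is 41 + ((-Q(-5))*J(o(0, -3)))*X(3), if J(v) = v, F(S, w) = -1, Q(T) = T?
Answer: 1121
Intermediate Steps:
o(g, I) = 3 - I - g (o(g, I) = 3 - (g + I) = 3 - (I + g) = 3 + (-I - g) = 3 - I - g)
X(E) = 36 (X(E) = (6*(-1))² = (-6)² = 36)
41 + ((-Q(-5))*J(o(0, -3)))*X(3) = 41 + ((-1*(-5))*(3 - 1*(-3) - 1*0))*36 = 41 + (5*(3 + 3 + 0))*36 = 41 + (5*6)*36 = 41 + 30*36 = 41 + 1080 = 1121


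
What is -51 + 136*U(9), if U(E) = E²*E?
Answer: 99093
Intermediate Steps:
U(E) = E³
-51 + 136*U(9) = -51 + 136*9³ = -51 + 136*729 = -51 + 99144 = 99093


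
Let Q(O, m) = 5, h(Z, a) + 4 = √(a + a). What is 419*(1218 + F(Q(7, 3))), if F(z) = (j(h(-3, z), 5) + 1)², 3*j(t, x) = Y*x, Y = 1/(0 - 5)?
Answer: 4594754/9 ≈ 5.1053e+5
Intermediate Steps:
h(Z, a) = -4 + √2*√a (h(Z, a) = -4 + √(a + a) = -4 + √(2*a) = -4 + √2*√a)
Y = -⅕ (Y = 1/(-5) = -⅕ ≈ -0.20000)
j(t, x) = -x/15 (j(t, x) = (-x/5)/3 = -x/15)
F(z) = 4/9 (F(z) = (-1/15*5 + 1)² = (-⅓ + 1)² = (⅔)² = 4/9)
419*(1218 + F(Q(7, 3))) = 419*(1218 + 4/9) = 419*(10966/9) = 4594754/9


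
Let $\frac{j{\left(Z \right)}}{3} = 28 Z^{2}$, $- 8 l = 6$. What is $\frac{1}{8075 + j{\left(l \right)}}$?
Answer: $\frac{4}{32489} \approx 0.00012312$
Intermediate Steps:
$l = - \frac{3}{4}$ ($l = \left(- \frac{1}{8}\right) 6 = - \frac{3}{4} \approx -0.75$)
$j{\left(Z \right)} = 84 Z^{2}$ ($j{\left(Z \right)} = 3 \cdot 28 Z^{2} = 84 Z^{2}$)
$\frac{1}{8075 + j{\left(l \right)}} = \frac{1}{8075 + 84 \left(- \frac{3}{4}\right)^{2}} = \frac{1}{8075 + 84 \cdot \frac{9}{16}} = \frac{1}{8075 + \frac{189}{4}} = \frac{1}{\frac{32489}{4}} = \frac{4}{32489}$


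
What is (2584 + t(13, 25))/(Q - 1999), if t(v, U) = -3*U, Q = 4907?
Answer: 2509/2908 ≈ 0.86279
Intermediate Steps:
(2584 + t(13, 25))/(Q - 1999) = (2584 - 3*25)/(4907 - 1999) = (2584 - 75)/2908 = 2509*(1/2908) = 2509/2908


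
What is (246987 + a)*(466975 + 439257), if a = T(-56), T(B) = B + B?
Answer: 223726025000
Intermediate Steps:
T(B) = 2*B
a = -112 (a = 2*(-56) = -112)
(246987 + a)*(466975 + 439257) = (246987 - 112)*(466975 + 439257) = 246875*906232 = 223726025000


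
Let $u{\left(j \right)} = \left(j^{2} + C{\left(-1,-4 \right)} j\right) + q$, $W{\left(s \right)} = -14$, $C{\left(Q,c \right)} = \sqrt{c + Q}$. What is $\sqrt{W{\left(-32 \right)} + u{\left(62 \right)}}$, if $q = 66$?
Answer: $\sqrt{3896 + 62 i \sqrt{5}} \approx 62.428 + 1.1104 i$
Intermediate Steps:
$C{\left(Q,c \right)} = \sqrt{Q + c}$
$u{\left(j \right)} = 66 + j^{2} + i j \sqrt{5}$ ($u{\left(j \right)} = \left(j^{2} + \sqrt{-1 - 4} j\right) + 66 = \left(j^{2} + \sqrt{-5} j\right) + 66 = \left(j^{2} + i \sqrt{5} j\right) + 66 = \left(j^{2} + i j \sqrt{5}\right) + 66 = 66 + j^{2} + i j \sqrt{5}$)
$\sqrt{W{\left(-32 \right)} + u{\left(62 \right)}} = \sqrt{-14 + \left(66 + 62^{2} + i 62 \sqrt{5}\right)} = \sqrt{-14 + \left(66 + 3844 + 62 i \sqrt{5}\right)} = \sqrt{-14 + \left(3910 + 62 i \sqrt{5}\right)} = \sqrt{3896 + 62 i \sqrt{5}}$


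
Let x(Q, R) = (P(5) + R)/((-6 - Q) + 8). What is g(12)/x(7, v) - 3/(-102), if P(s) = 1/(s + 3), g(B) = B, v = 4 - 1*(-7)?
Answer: -16231/3026 ≈ -5.3638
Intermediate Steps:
v = 11 (v = 4 + 7 = 11)
P(s) = 1/(3 + s)
x(Q, R) = (⅛ + R)/(2 - Q) (x(Q, R) = (1/(3 + 5) + R)/((-6 - Q) + 8) = (1/8 + R)/(2 - Q) = (⅛ + R)/(2 - Q))
g(12)/x(7, v) - 3/(-102) = 12/(((-⅛ - 1*11)/(-2 + 7))) - 3/(-102) = 12/(((-⅛ - 11)/5)) - 3*(-1/102) = 12/(((⅕)*(-89/8))) + 1/34 = 12/(-89/40) + 1/34 = 12*(-40/89) + 1/34 = -480/89 + 1/34 = -16231/3026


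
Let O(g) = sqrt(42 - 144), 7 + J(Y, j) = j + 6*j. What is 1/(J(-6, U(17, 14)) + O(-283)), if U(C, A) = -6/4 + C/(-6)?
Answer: -168/6731 - 9*I*sqrt(102)/13462 ≈ -0.024959 - 0.006752*I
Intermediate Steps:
U(C, A) = -3/2 - C/6 (U(C, A) = -6*1/4 + C*(-1/6) = -3/2 - C/6)
J(Y, j) = -7 + 7*j (J(Y, j) = -7 + (j + 6*j) = -7 + 7*j)
O(g) = I*sqrt(102) (O(g) = sqrt(-102) = I*sqrt(102))
1/(J(-6, U(17, 14)) + O(-283)) = 1/((-7 + 7*(-3/2 - 1/6*17)) + I*sqrt(102)) = 1/((-7 + 7*(-3/2 - 17/6)) + I*sqrt(102)) = 1/((-7 + 7*(-13/3)) + I*sqrt(102)) = 1/((-7 - 91/3) + I*sqrt(102)) = 1/(-112/3 + I*sqrt(102))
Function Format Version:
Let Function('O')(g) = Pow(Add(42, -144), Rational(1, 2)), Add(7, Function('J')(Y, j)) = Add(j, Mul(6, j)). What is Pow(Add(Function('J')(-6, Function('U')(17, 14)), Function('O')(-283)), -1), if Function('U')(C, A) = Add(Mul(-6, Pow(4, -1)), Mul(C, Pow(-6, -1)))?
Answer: Add(Rational(-168, 6731), Mul(Rational(-9, 13462), I, Pow(102, Rational(1, 2)))) ≈ Add(-0.024959, Mul(-0.0067520, I))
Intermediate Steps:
Function('U')(C, A) = Add(Rational(-3, 2), Mul(Rational(-1, 6), C)) (Function('U')(C, A) = Add(Mul(-6, Rational(1, 4)), Mul(C, Rational(-1, 6))) = Add(Rational(-3, 2), Mul(Rational(-1, 6), C)))
Function('J')(Y, j) = Add(-7, Mul(7, j)) (Function('J')(Y, j) = Add(-7, Add(j, Mul(6, j))) = Add(-7, Mul(7, j)))
Function('O')(g) = Mul(I, Pow(102, Rational(1, 2))) (Function('O')(g) = Pow(-102, Rational(1, 2)) = Mul(I, Pow(102, Rational(1, 2))))
Pow(Add(Function('J')(-6, Function('U')(17, 14)), Function('O')(-283)), -1) = Pow(Add(Add(-7, Mul(7, Add(Rational(-3, 2), Mul(Rational(-1, 6), 17)))), Mul(I, Pow(102, Rational(1, 2)))), -1) = Pow(Add(Add(-7, Mul(7, Add(Rational(-3, 2), Rational(-17, 6)))), Mul(I, Pow(102, Rational(1, 2)))), -1) = Pow(Add(Add(-7, Mul(7, Rational(-13, 3))), Mul(I, Pow(102, Rational(1, 2)))), -1) = Pow(Add(Add(-7, Rational(-91, 3)), Mul(I, Pow(102, Rational(1, 2)))), -1) = Pow(Add(Rational(-112, 3), Mul(I, Pow(102, Rational(1, 2)))), -1)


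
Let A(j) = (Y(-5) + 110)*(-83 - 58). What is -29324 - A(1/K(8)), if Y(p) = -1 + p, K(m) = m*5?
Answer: -14660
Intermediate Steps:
K(m) = 5*m
A(j) = -14664 (A(j) = ((-1 - 5) + 110)*(-83 - 58) = (-6 + 110)*(-141) = 104*(-141) = -14664)
-29324 - A(1/K(8)) = -29324 - 1*(-14664) = -29324 + 14664 = -14660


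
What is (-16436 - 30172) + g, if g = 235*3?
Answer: -45903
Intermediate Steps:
g = 705
(-16436 - 30172) + g = (-16436 - 30172) + 705 = -46608 + 705 = -45903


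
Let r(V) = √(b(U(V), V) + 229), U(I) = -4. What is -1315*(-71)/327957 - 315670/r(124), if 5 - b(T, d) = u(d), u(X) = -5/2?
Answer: 93365/327957 - 315670*√946/473 ≈ -20526.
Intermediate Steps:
u(X) = -5/2 (u(X) = -5*½ = -5/2)
b(T, d) = 15/2 (b(T, d) = 5 - 1*(-5/2) = 5 + 5/2 = 15/2)
r(V) = √946/2 (r(V) = √(15/2 + 229) = √(473/2) = √946/2)
-1315*(-71)/327957 - 315670/r(124) = -1315*(-71)/327957 - 315670*√946/473 = 93365*(1/327957) - 315670*√946/473 = 93365/327957 - 315670*√946/473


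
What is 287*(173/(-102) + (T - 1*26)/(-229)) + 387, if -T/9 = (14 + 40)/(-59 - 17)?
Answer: -16687781/221901 ≈ -75.204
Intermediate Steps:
T = 243/38 (T = -9*(14 + 40)/(-59 - 17) = -486/(-76) = -486*(-1)/76 = -9*(-27/38) = 243/38 ≈ 6.3947)
287*(173/(-102) + (T - 1*26)/(-229)) + 387 = 287*(173/(-102) + (243/38 - 1*26)/(-229)) + 387 = 287*(173*(-1/102) + (243/38 - 26)*(-1/229)) + 387 = 287*(-173/102 - 745/38*(-1/229)) + 387 = 287*(-173/102 + 745/8702) + 387 = 287*(-357364/221901) + 387 = -102563468/221901 + 387 = -16687781/221901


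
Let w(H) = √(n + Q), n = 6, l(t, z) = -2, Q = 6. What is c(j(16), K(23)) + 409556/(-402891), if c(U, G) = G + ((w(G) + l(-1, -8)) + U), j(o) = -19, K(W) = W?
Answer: 396226/402891 + 2*√3 ≈ 4.4476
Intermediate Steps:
w(H) = 2*√3 (w(H) = √(6 + 6) = √12 = 2*√3)
c(U, G) = -2 + G + U + 2*√3 (c(U, G) = G + ((2*√3 - 2) + U) = G + ((-2 + 2*√3) + U) = G + (-2 + U + 2*√3) = -2 + G + U + 2*√3)
c(j(16), K(23)) + 409556/(-402891) = (-2 + 23 - 19 + 2*√3) + 409556/(-402891) = (2 + 2*√3) + 409556*(-1/402891) = (2 + 2*√3) - 409556/402891 = 396226/402891 + 2*√3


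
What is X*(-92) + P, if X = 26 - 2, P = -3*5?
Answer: -2223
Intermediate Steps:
P = -15 (P = -3*5 = -15)
X = 24
X*(-92) + P = 24*(-92) - 15 = -2208 - 15 = -2223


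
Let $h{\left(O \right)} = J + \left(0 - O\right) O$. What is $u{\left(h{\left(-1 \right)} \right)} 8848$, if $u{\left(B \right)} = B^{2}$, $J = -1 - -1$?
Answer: $8848$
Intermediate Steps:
$J = 0$ ($J = -1 + 1 = 0$)
$h{\left(O \right)} = - O^{2}$ ($h{\left(O \right)} = 0 + \left(0 - O\right) O = 0 + - O O = 0 - O^{2} = - O^{2}$)
$u{\left(h{\left(-1 \right)} \right)} 8848 = \left(- \left(-1\right)^{2}\right)^{2} \cdot 8848 = \left(\left(-1\right) 1\right)^{2} \cdot 8848 = \left(-1\right)^{2} \cdot 8848 = 1 \cdot 8848 = 8848$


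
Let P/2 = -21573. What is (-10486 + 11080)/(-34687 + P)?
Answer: -594/77833 ≈ -0.0076317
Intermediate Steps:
P = -43146 (P = 2*(-21573) = -43146)
(-10486 + 11080)/(-34687 + P) = (-10486 + 11080)/(-34687 - 43146) = 594/(-77833) = 594*(-1/77833) = -594/77833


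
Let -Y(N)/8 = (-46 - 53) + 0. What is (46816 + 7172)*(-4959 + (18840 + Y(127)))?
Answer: 792165924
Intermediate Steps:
Y(N) = 792 (Y(N) = -8*((-46 - 53) + 0) = -8*(-99 + 0) = -8*(-99) = 792)
(46816 + 7172)*(-4959 + (18840 + Y(127))) = (46816 + 7172)*(-4959 + (18840 + 792)) = 53988*(-4959 + 19632) = 53988*14673 = 792165924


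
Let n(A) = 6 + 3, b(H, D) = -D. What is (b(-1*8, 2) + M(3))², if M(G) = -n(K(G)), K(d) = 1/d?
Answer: 121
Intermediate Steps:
n(A) = 9
M(G) = -9 (M(G) = -1*9 = -9)
(b(-1*8, 2) + M(3))² = (-1*2 - 9)² = (-2 - 9)² = (-11)² = 121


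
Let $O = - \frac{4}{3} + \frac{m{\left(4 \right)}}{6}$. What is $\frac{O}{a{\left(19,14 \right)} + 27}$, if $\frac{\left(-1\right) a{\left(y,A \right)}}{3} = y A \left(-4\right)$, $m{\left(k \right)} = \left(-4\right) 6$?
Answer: $- \frac{16}{9657} \approx -0.0016568$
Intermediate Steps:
$m{\left(k \right)} = -24$
$a{\left(y,A \right)} = 12 A y$ ($a{\left(y,A \right)} = - 3 y A \left(-4\right) = - 3 A y \left(-4\right) = - 3 \left(- 4 A y\right) = 12 A y$)
$O = - \frac{16}{3}$ ($O = - \frac{4}{3} - \frac{24}{6} = \left(-4\right) \frac{1}{3} - 4 = - \frac{4}{3} - 4 = - \frac{16}{3} \approx -5.3333$)
$\frac{O}{a{\left(19,14 \right)} + 27} = - \frac{16}{3 \left(12 \cdot 14 \cdot 19 + 27\right)} = - \frac{16}{3 \left(3192 + 27\right)} = - \frac{16}{3 \cdot 3219} = \left(- \frac{16}{3}\right) \frac{1}{3219} = - \frac{16}{9657}$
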